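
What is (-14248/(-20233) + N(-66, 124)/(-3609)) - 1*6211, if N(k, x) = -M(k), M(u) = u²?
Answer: -50377026143/8113433 ≈ -6209.1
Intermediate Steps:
N(k, x) = -k²
(-14248/(-20233) + N(-66, 124)/(-3609)) - 1*6211 = (-14248/(-20233) - 1*(-66)²/(-3609)) - 1*6211 = (-14248*(-1/20233) - 1*4356*(-1/3609)) - 6211 = (14248/20233 - 4356*(-1/3609)) - 6211 = (14248/20233 + 484/401) - 6211 = 15506220/8113433 - 6211 = -50377026143/8113433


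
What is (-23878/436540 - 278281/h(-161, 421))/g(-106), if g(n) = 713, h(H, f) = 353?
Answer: -60744608337/54936158030 ≈ -1.1057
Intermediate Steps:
(-23878/436540 - 278281/h(-161, 421))/g(-106) = (-23878/436540 - 278281/353)/713 = (-23878*1/436540 - 278281*1/353)*(1/713) = (-11939/218270 - 278281/353)*(1/713) = -60744608337/77049310*1/713 = -60744608337/54936158030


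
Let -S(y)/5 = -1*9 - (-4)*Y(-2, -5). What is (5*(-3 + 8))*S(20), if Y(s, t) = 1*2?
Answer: 125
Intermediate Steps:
Y(s, t) = 2
S(y) = 5 (S(y) = -5*(-1*9 - (-4)*2) = -5*(-9 - 1*(-8)) = -5*(-9 + 8) = -5*(-1) = 5)
(5*(-3 + 8))*S(20) = (5*(-3 + 8))*5 = (5*5)*5 = 25*5 = 125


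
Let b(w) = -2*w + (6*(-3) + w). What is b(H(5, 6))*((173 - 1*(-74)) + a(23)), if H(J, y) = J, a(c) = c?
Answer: -6210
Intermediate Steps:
b(w) = -18 - w (b(w) = -2*w + (-18 + w) = -18 - w)
b(H(5, 6))*((173 - 1*(-74)) + a(23)) = (-18 - 1*5)*((173 - 1*(-74)) + 23) = (-18 - 5)*((173 + 74) + 23) = -23*(247 + 23) = -23*270 = -6210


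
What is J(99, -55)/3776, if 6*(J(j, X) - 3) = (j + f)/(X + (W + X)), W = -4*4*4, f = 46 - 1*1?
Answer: 83/109504 ≈ 0.00075796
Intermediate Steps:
f = 45 (f = 46 - 1 = 45)
W = -64 (W = -16*4 = -64)
J(j, X) = 3 + (45 + j)/(6*(-64 + 2*X)) (J(j, X) = 3 + ((j + 45)/(X + (-64 + X)))/6 = 3 + ((45 + j)/(-64 + 2*X))/6 = 3 + (45 + j)/(6*(-64 + 2*X)))
J(99, -55)/3776 = ((-1107 + 99 + 36*(-55))/(12*(-32 - 55)))/3776 = ((1/12)*(-1107 + 99 - 1980)/(-87))*(1/3776) = ((1/12)*(-1/87)*(-2988))*(1/3776) = (83/29)*(1/3776) = 83/109504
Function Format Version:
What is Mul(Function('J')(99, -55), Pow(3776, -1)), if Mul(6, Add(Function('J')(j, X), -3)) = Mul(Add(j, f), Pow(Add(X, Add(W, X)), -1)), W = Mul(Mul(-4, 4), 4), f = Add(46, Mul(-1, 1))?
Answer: Rational(83, 109504) ≈ 0.00075796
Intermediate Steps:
f = 45 (f = Add(46, -1) = 45)
W = -64 (W = Mul(-16, 4) = -64)
Function('J')(j, X) = Add(3, Mul(Rational(1, 6), Pow(Add(-64, Mul(2, X)), -1), Add(45, j))) (Function('J')(j, X) = Add(3, Mul(Rational(1, 6), Mul(Add(j, 45), Pow(Add(X, Add(-64, X)), -1)))) = Add(3, Mul(Rational(1, 6), Mul(Add(45, j), Pow(Add(-64, Mul(2, X)), -1)))) = Add(3, Mul(Rational(1, 6), Mul(Pow(Add(-64, Mul(2, X)), -1), Add(45, j)))) = Add(3, Mul(Rational(1, 6), Pow(Add(-64, Mul(2, X)), -1), Add(45, j))))
Mul(Function('J')(99, -55), Pow(3776, -1)) = Mul(Mul(Rational(1, 12), Pow(Add(-32, -55), -1), Add(-1107, 99, Mul(36, -55))), Pow(3776, -1)) = Mul(Mul(Rational(1, 12), Pow(-87, -1), Add(-1107, 99, -1980)), Rational(1, 3776)) = Mul(Mul(Rational(1, 12), Rational(-1, 87), -2988), Rational(1, 3776)) = Mul(Rational(83, 29), Rational(1, 3776)) = Rational(83, 109504)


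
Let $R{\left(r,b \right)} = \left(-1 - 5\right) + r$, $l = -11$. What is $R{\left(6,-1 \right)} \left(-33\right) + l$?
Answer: $-11$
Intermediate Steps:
$R{\left(r,b \right)} = -6 + r$
$R{\left(6,-1 \right)} \left(-33\right) + l = \left(-6 + 6\right) \left(-33\right) - 11 = 0 \left(-33\right) - 11 = 0 - 11 = -11$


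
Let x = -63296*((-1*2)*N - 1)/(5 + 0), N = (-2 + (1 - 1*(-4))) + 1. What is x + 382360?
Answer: 2481464/5 ≈ 4.9629e+5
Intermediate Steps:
N = 4 (N = (-2 + (1 + 4)) + 1 = (-2 + 5) + 1 = 3 + 1 = 4)
x = 569664/5 (x = -63296*(-1*2*4 - 1)/(5 + 0) = -63296*(-2*4 - 1)/5 = -63296*(-8 - 1)/5 = -(-569664)/5 = -63296*(-9/5) = 569664/5 ≈ 1.1393e+5)
x + 382360 = 569664/5 + 382360 = 2481464/5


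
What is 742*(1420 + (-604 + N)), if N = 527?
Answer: 996506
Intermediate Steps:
742*(1420 + (-604 + N)) = 742*(1420 + (-604 + 527)) = 742*(1420 - 77) = 742*1343 = 996506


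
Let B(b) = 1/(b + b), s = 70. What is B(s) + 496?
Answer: 69441/140 ≈ 496.01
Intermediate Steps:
B(b) = 1/(2*b)
B(s) + 496 = (½)/70 + 496 = (½)*(1/70) + 496 = 1/140 + 496 = 69441/140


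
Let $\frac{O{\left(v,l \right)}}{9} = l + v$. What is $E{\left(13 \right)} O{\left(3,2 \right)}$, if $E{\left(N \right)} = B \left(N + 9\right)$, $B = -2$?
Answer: $-1980$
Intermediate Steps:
$O{\left(v,l \right)} = 9 l + 9 v$ ($O{\left(v,l \right)} = 9 \left(l + v\right) = 9 l + 9 v$)
$E{\left(N \right)} = -18 - 2 N$ ($E{\left(N \right)} = - 2 \left(N + 9\right) = - 2 \left(9 + N\right) = -18 - 2 N$)
$E{\left(13 \right)} O{\left(3,2 \right)} = \left(-18 - 26\right) \left(9 \cdot 2 + 9 \cdot 3\right) = \left(-18 - 26\right) \left(18 + 27\right) = \left(-44\right) 45 = -1980$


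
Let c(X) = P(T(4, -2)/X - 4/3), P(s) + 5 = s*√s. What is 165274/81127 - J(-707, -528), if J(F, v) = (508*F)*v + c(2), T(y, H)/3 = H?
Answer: -15384466801827/81127 + 13*I*√39/9 ≈ -1.8963e+8 + 9.0206*I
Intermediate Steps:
T(y, H) = 3*H
P(s) = -5 + s^(3/2) (P(s) = -5 + s*√s = -5 + s^(3/2))
c(X) = -5 + (-4/3 - 6/X)^(3/2) (c(X) = -5 + ((3*(-2))/X - 4/3)^(3/2) = -5 + (-6/X - 4*⅓)^(3/2) = -5 + (-6/X - 4/3)^(3/2) = -5 + (-4/3 - 6/X)^(3/2))
J(F, v) = -5 + 508*F*v - 13*I*√39/9 (J(F, v) = (508*F)*v + (-5 + 2*√6*(-2 - 9/2)^(3/2)/9) = 508*F*v + (-5 + 2*√6*(-2 - 9*½)^(3/2)/9) = 508*F*v + (-5 + 2*√6*(-2 - 9/2)^(3/2)/9) = 508*F*v + (-5 + 2*√6*(-13/2)^(3/2)/9) = 508*F*v + (-5 + 2*√6*(-13*I*√26/4)/9) = 508*F*v + (-5 - 13*I*√39/9) = -5 + 508*F*v - 13*I*√39/9)
165274/81127 - J(-707, -528) = 165274/81127 - (-5 + 508*(-707)*(-528) - 13*I*√39/9) = 165274*(1/81127) - (-5 + 189634368 - 13*I*√39/9) = 165274/81127 - (189634363 - 13*I*√39/9) = 165274/81127 + (-189634363 + 13*I*√39/9) = -15384466801827/81127 + 13*I*√39/9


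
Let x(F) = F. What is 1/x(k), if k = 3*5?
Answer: 1/15 ≈ 0.066667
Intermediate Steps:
k = 15
1/x(k) = 1/15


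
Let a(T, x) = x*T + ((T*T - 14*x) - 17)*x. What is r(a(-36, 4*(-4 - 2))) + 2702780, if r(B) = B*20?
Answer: 1944860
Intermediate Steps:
a(T, x) = T*x + x*(-17 + T² - 14*x) (a(T, x) = T*x + ((T² - 14*x) - 17)*x = T*x + (-17 + T² - 14*x)*x = T*x + x*(-17 + T² - 14*x))
r(B) = 20*B
r(a(-36, 4*(-4 - 2))) + 2702780 = 20*((4*(-4 - 2))*(-17 - 36 + (-36)² - 56*(-4 - 2))) + 2702780 = 20*((4*(-6))*(-17 - 36 + 1296 - 56*(-6))) + 2702780 = 20*(-24*(-17 - 36 + 1296 - 14*(-24))) + 2702780 = 20*(-24*(-17 - 36 + 1296 + 336)) + 2702780 = 20*(-24*1579) + 2702780 = 20*(-37896) + 2702780 = -757920 + 2702780 = 1944860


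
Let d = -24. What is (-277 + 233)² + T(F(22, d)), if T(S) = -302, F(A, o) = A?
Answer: 1634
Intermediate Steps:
(-277 + 233)² + T(F(22, d)) = (-277 + 233)² - 302 = (-44)² - 302 = 1936 - 302 = 1634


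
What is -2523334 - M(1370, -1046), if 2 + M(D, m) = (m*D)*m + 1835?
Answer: -1501464087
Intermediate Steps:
M(D, m) = 1833 + D*m**2 (M(D, m) = -2 + ((m*D)*m + 1835) = -2 + ((D*m)*m + 1835) = -2 + (D*m**2 + 1835) = -2 + (1835 + D*m**2) = 1833 + D*m**2)
-2523334 - M(1370, -1046) = -2523334 - (1833 + 1370*(-1046)**2) = -2523334 - (1833 + 1370*1094116) = -2523334 - (1833 + 1498938920) = -2523334 - 1*1498940753 = -2523334 - 1498940753 = -1501464087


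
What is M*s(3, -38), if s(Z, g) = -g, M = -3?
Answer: -114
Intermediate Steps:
M*s(3, -38) = -(-3)*(-38) = -3*38 = -114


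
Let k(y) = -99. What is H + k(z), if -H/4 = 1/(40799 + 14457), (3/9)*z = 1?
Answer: -1367587/13814 ≈ -99.000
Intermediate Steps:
z = 3 (z = 3*1 = 3)
H = -1/13814 (H = -4/(40799 + 14457) = -4/55256 = -4*1/55256 = -1/13814 ≈ -7.2390e-5)
H + k(z) = -1/13814 - 99 = -1367587/13814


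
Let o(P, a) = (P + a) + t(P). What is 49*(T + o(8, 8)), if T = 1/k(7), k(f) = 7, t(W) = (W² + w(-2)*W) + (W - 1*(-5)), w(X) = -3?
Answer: 3388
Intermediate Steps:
t(W) = 5 + W² - 2*W (t(W) = (W² - 3*W) + (W - 1*(-5)) = (W² - 3*W) + (W + 5) = (W² - 3*W) + (5 + W) = 5 + W² - 2*W)
o(P, a) = 5 + a + P² - P (o(P, a) = (P + a) + (5 + P² - 2*P) = 5 + a + P² - P)
T = ⅐ (T = 1/7 = ⅐ ≈ 0.14286)
49*(T + o(8, 8)) = 49*(⅐ + (5 + 8 + 8² - 1*8)) = 49*(⅐ + (5 + 8 + 64 - 8)) = 49*(⅐ + 69) = 49*(484/7) = 3388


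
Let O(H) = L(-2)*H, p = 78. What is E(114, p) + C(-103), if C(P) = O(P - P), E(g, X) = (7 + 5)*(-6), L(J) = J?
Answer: -72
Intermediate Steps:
E(g, X) = -72 (E(g, X) = 12*(-6) = -72)
O(H) = -2*H
C(P) = 0 (C(P) = -2*(P - P) = -2*0 = 0)
E(114, p) + C(-103) = -72 + 0 = -72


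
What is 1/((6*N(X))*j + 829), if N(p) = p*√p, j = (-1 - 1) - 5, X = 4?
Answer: 1/493 ≈ 0.0020284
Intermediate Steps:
j = -7 (j = -2 - 5 = -7)
N(p) = p^(3/2)
1/((6*N(X))*j + 829) = 1/((6*4^(3/2))*(-7) + 829) = 1/((6*8)*(-7) + 829) = 1/(48*(-7) + 829) = 1/(-336 + 829) = 1/493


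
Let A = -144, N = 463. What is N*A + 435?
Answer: -66237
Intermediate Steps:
N*A + 435 = 463*(-144) + 435 = -66672 + 435 = -66237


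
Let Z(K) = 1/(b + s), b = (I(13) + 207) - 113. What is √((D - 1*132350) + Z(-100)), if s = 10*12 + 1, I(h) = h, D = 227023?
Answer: √1230370365/114 ≈ 307.69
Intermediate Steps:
b = 107 (b = (13 + 207) - 113 = 220 - 113 = 107)
s = 121 (s = 120 + 1 = 121)
Z(K) = 1/228 (Z(K) = 1/(107 + 121) = 1/228)
√((D - 1*132350) + Z(-100)) = √((227023 - 1*132350) + 1/228) = √((227023 - 132350) + 1/228) = √(94673 + 1/228) = √(21585445/228) = √1230370365/114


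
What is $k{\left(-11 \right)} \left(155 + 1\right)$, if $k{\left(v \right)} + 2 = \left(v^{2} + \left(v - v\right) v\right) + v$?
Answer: $16848$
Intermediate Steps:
$k{\left(v \right)} = -2 + v + v^{2}$ ($k{\left(v \right)} = -2 + \left(\left(v^{2} + \left(v - v\right) v\right) + v\right) = -2 + \left(\left(v^{2} + 0 v\right) + v\right) = -2 + \left(\left(v^{2} + 0\right) + v\right) = -2 + \left(v^{2} + v\right) = -2 + \left(v + v^{2}\right) = -2 + v + v^{2}$)
$k{\left(-11 \right)} \left(155 + 1\right) = \left(-2 - 11 + \left(-11\right)^{2}\right) \left(155 + 1\right) = \left(-2 - 11 + 121\right) 156 = 108 \cdot 156 = 16848$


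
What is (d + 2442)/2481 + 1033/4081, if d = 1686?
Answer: 6469747/3374987 ≈ 1.9170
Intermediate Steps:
(d + 2442)/2481 + 1033/4081 = (1686 + 2442)/2481 + 1033/4081 = 4128*(1/2481) + 1033*(1/4081) = 1376/827 + 1033/4081 = 6469747/3374987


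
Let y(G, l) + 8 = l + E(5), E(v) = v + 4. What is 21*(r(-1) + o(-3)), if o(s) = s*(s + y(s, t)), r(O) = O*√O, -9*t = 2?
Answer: 140 - 21*I ≈ 140.0 - 21.0*I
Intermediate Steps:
t = -2/9 (t = -⅑*2 = -2/9 ≈ -0.22222)
E(v) = 4 + v
y(G, l) = 1 + l (y(G, l) = -8 + (l + (4 + 5)) = -8 + (l + 9) = -8 + (9 + l) = 1 + l)
r(O) = O^(3/2)
o(s) = s*(7/9 + s) (o(s) = s*(s + (1 - 2/9)) = s*(s + 7/9) = s*(7/9 + s))
21*(r(-1) + o(-3)) = 21*((-1)^(3/2) + (⅑)*(-3)*(7 + 9*(-3))) = 21*(-I + (⅑)*(-3)*(7 - 27)) = 21*(-I + (⅑)*(-3)*(-20)) = 21*(-I + 20/3) = 21*(20/3 - I) = 140 - 21*I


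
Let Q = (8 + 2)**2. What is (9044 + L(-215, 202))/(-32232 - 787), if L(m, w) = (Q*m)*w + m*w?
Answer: 4377386/33019 ≈ 132.57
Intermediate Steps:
Q = 100 (Q = 10**2 = 100)
L(m, w) = 101*m*w (L(m, w) = (100*m)*w + m*w = 100*m*w + m*w = 101*m*w)
(9044 + L(-215, 202))/(-32232 - 787) = (9044 + 101*(-215)*202)/(-32232 - 787) = (9044 - 4386430)/(-33019) = -4377386*(-1/33019) = 4377386/33019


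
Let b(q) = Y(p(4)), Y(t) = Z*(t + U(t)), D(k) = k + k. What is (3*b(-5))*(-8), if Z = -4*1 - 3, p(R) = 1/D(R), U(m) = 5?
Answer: 861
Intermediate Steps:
D(k) = 2*k
p(R) = 1/(2*R)
Z = -7 (Z = -4 - 3 = -7)
Y(t) = -35 - 7*t (Y(t) = -7*(t + 5) = -7*(5 + t) = -35 - 7*t)
b(q) = -287/8 (b(q) = -35 - 7/(2*4) = -35 - 7*⅛ = -35 - 7/8 = -287/8)
(3*b(-5))*(-8) = (3*(-287/8))*(-8) = -861/8*(-8) = 861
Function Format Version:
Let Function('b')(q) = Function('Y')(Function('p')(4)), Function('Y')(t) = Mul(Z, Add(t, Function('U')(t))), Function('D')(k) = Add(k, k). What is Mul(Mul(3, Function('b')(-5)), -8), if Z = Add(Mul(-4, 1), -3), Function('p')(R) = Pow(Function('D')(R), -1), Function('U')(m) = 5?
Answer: 861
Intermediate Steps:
Function('D')(k) = Mul(2, k)
Function('p')(R) = Mul(Rational(1, 2), Pow(R, -1)) (Function('p')(R) = Pow(Mul(2, R), -1) = Mul(Rational(1, 2), Pow(R, -1)))
Z = -7 (Z = Add(-4, -3) = -7)
Function('Y')(t) = Add(-35, Mul(-7, t)) (Function('Y')(t) = Mul(-7, Add(t, 5)) = Mul(-7, Add(5, t)) = Add(-35, Mul(-7, t)))
Function('b')(q) = Rational(-287, 8) (Function('b')(q) = Add(-35, Mul(-7, Mul(Rational(1, 2), Pow(4, -1)))) = Add(-35, Mul(-7, Mul(Rational(1, 2), Rational(1, 4)))) = Add(-35, Mul(-7, Rational(1, 8))) = Add(-35, Rational(-7, 8)) = Rational(-287, 8))
Mul(Mul(3, Function('b')(-5)), -8) = Mul(Mul(3, Rational(-287, 8)), -8) = Mul(Rational(-861, 8), -8) = 861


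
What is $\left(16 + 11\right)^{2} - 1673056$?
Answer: $-1672327$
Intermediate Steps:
$\left(16 + 11\right)^{2} - 1673056 = 27^{2} - 1673056 = 729 - 1673056 = -1672327$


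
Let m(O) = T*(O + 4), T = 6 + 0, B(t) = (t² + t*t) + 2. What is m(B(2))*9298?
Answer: 781032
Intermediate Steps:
B(t) = 2 + 2*t² (B(t) = (t² + t²) + 2 = 2*t² + 2 = 2 + 2*t²)
T = 6
m(O) = 24 + 6*O (m(O) = 6*(O + 4) = 6*(4 + O) = 24 + 6*O)
m(B(2))*9298 = (24 + 6*(2 + 2*2²))*9298 = (24 + 6*(2 + 2*4))*9298 = (24 + 6*(2 + 8))*9298 = (24 + 6*10)*9298 = (24 + 60)*9298 = 84*9298 = 781032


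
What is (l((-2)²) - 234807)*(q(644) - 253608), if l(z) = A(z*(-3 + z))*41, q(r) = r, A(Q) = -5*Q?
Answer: 59605148428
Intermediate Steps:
l(z) = -205*z*(-3 + z) (l(z) = -5*z*(-3 + z)*41 = -205*z*(-3 + z))
(l((-2)²) - 234807)*(q(644) - 253608) = (205*(-2)²*(3 - 1*(-2)²) - 234807)*(644 - 253608) = (205*4*(3 - 1*4) - 234807)*(-252964) = (205*4*(3 - 4) - 234807)*(-252964) = (205*4*(-1) - 234807)*(-252964) = (-820 - 234807)*(-252964) = -235627*(-252964) = 59605148428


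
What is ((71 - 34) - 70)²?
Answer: 1089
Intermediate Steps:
((71 - 34) - 70)² = (37 - 70)² = (-33)² = 1089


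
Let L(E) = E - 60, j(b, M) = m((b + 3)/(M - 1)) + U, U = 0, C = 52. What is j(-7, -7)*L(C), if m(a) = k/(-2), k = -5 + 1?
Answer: -16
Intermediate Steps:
k = -4
m(a) = 2 (m(a) = -4/(-2) = -4*(-½) = 2)
j(b, M) = 2 (j(b, M) = 2 + 0 = 2)
L(E) = -60 + E
j(-7, -7)*L(C) = 2*(-60 + 52) = 2*(-8) = -16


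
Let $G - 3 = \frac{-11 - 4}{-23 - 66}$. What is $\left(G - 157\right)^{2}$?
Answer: $\frac{187443481}{7921} \approx 23664.0$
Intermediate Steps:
$G = \frac{282}{89}$ ($G = 3 + \frac{-11 - 4}{-23 - 66} = 3 - \frac{15}{-89} = 3 - - \frac{15}{89} = 3 + \frac{15}{89} = \frac{282}{89} \approx 3.1685$)
$\left(G - 157\right)^{2} = \left(\frac{282}{89} - 157\right)^{2} = \left(- \frac{13691}{89}\right)^{2} = \frac{187443481}{7921}$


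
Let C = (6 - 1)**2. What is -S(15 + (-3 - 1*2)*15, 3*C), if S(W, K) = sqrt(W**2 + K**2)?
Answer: -15*sqrt(41) ≈ -96.047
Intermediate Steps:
C = 25 (C = 5**2 = 25)
S(W, K) = sqrt(K**2 + W**2)
-S(15 + (-3 - 1*2)*15, 3*C) = -sqrt((3*25)**2 + (15 + (-3 - 1*2)*15)**2) = -sqrt(75**2 + (15 + (-3 - 2)*15)**2) = -sqrt(5625 + (15 - 5*15)**2) = -sqrt(5625 + (15 - 75)**2) = -sqrt(5625 + (-60)**2) = -sqrt(5625 + 3600) = -sqrt(9225) = -15*sqrt(41)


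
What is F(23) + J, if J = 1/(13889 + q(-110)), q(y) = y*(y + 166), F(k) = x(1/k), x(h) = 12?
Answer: 92749/7729 ≈ 12.000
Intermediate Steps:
F(k) = 12
q(y) = y*(166 + y)
J = 1/7729 (J = 1/(13889 - 110*(166 - 110)) = 1/(13889 - 110*56) = 1/(13889 - 6160) = 1/7729 ≈ 0.00012938)
F(23) + J = 12 + 1/7729 = 92749/7729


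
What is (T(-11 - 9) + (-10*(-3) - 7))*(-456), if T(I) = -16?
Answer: -3192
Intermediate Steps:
(T(-11 - 9) + (-10*(-3) - 7))*(-456) = (-16 + (-10*(-3) - 7))*(-456) = (-16 + (30 - 7))*(-456) = (-16 + 23)*(-456) = 7*(-456) = -3192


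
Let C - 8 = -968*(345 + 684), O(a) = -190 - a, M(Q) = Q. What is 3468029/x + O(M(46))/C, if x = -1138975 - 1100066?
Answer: -863462606045/557557033656 ≈ -1.5487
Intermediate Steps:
x = -2239041
C = -996064 (C = 8 - 968*(345 + 684) = 8 - 968*1029 = 8 - 996072 = -996064)
3468029/x + O(M(46))/C = 3468029/(-2239041) + (-190 - 1*46)/(-996064) = 3468029*(-1/2239041) + (-190 - 46)*(-1/996064) = -3468029/2239041 - 236*(-1/996064) = -3468029/2239041 + 59/249016 = -863462606045/557557033656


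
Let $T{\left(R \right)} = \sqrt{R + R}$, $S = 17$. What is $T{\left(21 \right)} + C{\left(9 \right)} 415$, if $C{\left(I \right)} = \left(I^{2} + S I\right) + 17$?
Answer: $104165 + \sqrt{42} \approx 1.0417 \cdot 10^{5}$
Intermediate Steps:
$T{\left(R \right)} = \sqrt{2} \sqrt{R}$ ($T{\left(R \right)} = \sqrt{2 R} = \sqrt{2} \sqrt{R}$)
$C{\left(I \right)} = 17 + I^{2} + 17 I$ ($C{\left(I \right)} = \left(I^{2} + 17 I\right) + 17 = 17 + I^{2} + 17 I$)
$T{\left(21 \right)} + C{\left(9 \right)} 415 = \sqrt{2} \sqrt{21} + \left(17 + 9^{2} + 17 \cdot 9\right) 415 = \sqrt{42} + \left(17 + 81 + 153\right) 415 = \sqrt{42} + 251 \cdot 415 = \sqrt{42} + 104165 = 104165 + \sqrt{42}$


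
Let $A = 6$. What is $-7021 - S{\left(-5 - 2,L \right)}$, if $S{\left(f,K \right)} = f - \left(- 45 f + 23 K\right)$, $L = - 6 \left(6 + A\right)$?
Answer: $-8355$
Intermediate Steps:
$L = -72$ ($L = - 6 \left(6 + 6\right) = \left(-6\right) 12 = -72$)
$S{\left(f,K \right)} = - 23 K + 46 f$ ($S{\left(f,K \right)} = f - \left(- 45 f + 23 K\right) = - 23 K + 46 f$)
$-7021 - S{\left(-5 - 2,L \right)} = -7021 - \left(\left(-23\right) \left(-72\right) + 46 \left(-5 - 2\right)\right) = -7021 - \left(1656 + 46 \left(-5 - 2\right)\right) = -7021 - \left(1656 + 46 \left(-7\right)\right) = -7021 - \left(1656 - 322\right) = -7021 - 1334 = -8355$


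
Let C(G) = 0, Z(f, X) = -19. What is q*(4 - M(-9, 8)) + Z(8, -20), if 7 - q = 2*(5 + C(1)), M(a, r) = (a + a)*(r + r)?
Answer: -895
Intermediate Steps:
M(a, r) = 4*a*r (M(a, r) = (2*a)*(2*r) = 4*a*r)
q = -3 (q = 7 - 2*(5 + 0) = 7 - 2*5 = 7 - 1*10 = 7 - 10 = -3)
q*(4 - M(-9, 8)) + Z(8, -20) = -3*(4 - 4*(-9)*8) - 19 = -3*(4 - 1*(-288)) - 19 = -3*(4 + 288) - 19 = -3*292 - 19 = -876 - 19 = -895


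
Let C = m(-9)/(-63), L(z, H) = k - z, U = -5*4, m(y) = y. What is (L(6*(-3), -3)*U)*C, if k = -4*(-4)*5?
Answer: -280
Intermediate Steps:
k = 80 (k = 16*5 = 80)
U = -20
L(z, H) = 80 - z
C = ⅐ (C = -9/(-63) = -9*(-1/63) = ⅐ ≈ 0.14286)
(L(6*(-3), -3)*U)*C = ((80 - 6*(-3))*(-20))*(⅐) = ((80 - 1*(-18))*(-20))*(⅐) = ((80 + 18)*(-20))*(⅐) = (98*(-20))*(⅐) = -1960*⅐ = -280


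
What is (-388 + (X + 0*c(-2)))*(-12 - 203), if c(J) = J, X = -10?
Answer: 85570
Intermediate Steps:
(-388 + (X + 0*c(-2)))*(-12 - 203) = (-388 + (-10 + 0*(-2)))*(-12 - 203) = (-388 + (-10 + 0))*(-215) = (-388 - 10)*(-215) = -398*(-215) = 85570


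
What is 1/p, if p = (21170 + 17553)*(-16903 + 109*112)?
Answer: -1/181804485 ≈ -5.5004e-9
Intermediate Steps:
p = -181804485 (p = 38723*(-16903 + 12208) = 38723*(-4695) = -181804485)
1/p = 1/(-181804485) = -1/181804485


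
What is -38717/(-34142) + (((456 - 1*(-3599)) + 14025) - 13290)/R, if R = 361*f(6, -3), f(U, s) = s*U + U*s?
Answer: 42453244/55463679 ≈ 0.76542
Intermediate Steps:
f(U, s) = 2*U*s (f(U, s) = U*s + U*s = 2*U*s)
R = -12996 (R = 361*(2*6*(-3)) = 361*(-36) = -12996)
-38717/(-34142) + (((456 - 1*(-3599)) + 14025) - 13290)/R = -38717/(-34142) + (((456 - 1*(-3599)) + 14025) - 13290)/(-12996) = -38717*(-1/34142) + (((456 + 3599) + 14025) - 13290)*(-1/12996) = 38717/34142 + ((4055 + 14025) - 13290)*(-1/12996) = 38717/34142 + (18080 - 13290)*(-1/12996) = 38717/34142 + 4790*(-1/12996) = 38717/34142 - 2395/6498 = 42453244/55463679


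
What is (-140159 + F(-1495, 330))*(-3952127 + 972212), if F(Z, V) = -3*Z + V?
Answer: 403313615760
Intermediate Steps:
F(Z, V) = V - 3*Z
(-140159 + F(-1495, 330))*(-3952127 + 972212) = (-140159 + (330 - 3*(-1495)))*(-3952127 + 972212) = (-140159 + (330 + 4485))*(-2979915) = (-140159 + 4815)*(-2979915) = -135344*(-2979915) = 403313615760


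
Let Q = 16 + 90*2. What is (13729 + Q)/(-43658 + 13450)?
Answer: -13925/30208 ≈ -0.46097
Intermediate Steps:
Q = 196 (Q = 16 + 180 = 196)
(13729 + Q)/(-43658 + 13450) = (13729 + 196)/(-43658 + 13450) = 13925/(-30208) = 13925*(-1/30208) = -13925/30208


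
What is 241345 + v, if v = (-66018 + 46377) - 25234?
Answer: 196470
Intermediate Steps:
v = -44875 (v = -19641 - 25234 = -44875)
241345 + v = 241345 - 44875 = 196470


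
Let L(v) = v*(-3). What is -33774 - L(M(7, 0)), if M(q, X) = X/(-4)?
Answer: -33774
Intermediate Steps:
M(q, X) = -X/4 (M(q, X) = X*(-¼) = -X/4)
L(v) = -3*v
-33774 - L(M(7, 0)) = -33774 - (-3)*(-¼*0) = -33774 - (-3)*0 = -33774 - 1*0 = -33774 + 0 = -33774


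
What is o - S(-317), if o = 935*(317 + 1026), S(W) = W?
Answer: 1256022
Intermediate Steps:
o = 1255705 (o = 935*1343 = 1255705)
o - S(-317) = 1255705 - 1*(-317) = 1255705 + 317 = 1256022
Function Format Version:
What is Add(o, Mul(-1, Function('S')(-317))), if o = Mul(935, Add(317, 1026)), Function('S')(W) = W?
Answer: 1256022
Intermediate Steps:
o = 1255705 (o = Mul(935, 1343) = 1255705)
Add(o, Mul(-1, Function('S')(-317))) = Add(1255705, Mul(-1, -317)) = Add(1255705, 317) = 1256022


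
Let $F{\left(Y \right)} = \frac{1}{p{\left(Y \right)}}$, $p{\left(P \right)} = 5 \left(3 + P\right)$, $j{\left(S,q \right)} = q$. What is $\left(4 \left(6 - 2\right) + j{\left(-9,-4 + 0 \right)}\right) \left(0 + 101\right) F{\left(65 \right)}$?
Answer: $\frac{303}{85} \approx 3.5647$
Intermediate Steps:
$p{\left(P \right)} = 15 + 5 P$
$F{\left(Y \right)} = \frac{1}{15 + 5 Y}$
$\left(4 \left(6 - 2\right) + j{\left(-9,-4 + 0 \right)}\right) \left(0 + 101\right) F{\left(65 \right)} = \left(4 \left(6 - 2\right) + \left(-4 + 0\right)\right) \left(0 + 101\right) \frac{1}{5 \left(3 + 65\right)} = \left(4 \cdot 4 - 4\right) 101 \frac{1}{5 \cdot 68} = \left(16 - 4\right) 101 \cdot \frac{1}{5} \cdot \frac{1}{68} = 12 \cdot 101 \cdot \frac{1}{340} = 1212 \cdot \frac{1}{340} = \frac{303}{85}$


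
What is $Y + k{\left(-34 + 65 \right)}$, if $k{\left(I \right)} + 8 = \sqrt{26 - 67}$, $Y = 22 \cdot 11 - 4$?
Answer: $230 + i \sqrt{41} \approx 230.0 + 6.4031 i$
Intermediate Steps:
$Y = 238$ ($Y = 242 - 4 = 238$)
$k{\left(I \right)} = -8 + i \sqrt{41}$ ($k{\left(I \right)} = -8 + \sqrt{26 - 67} = -8 + \sqrt{-41} = -8 + i \sqrt{41}$)
$Y + k{\left(-34 + 65 \right)} = 238 - \left(8 - i \sqrt{41}\right) = 230 + i \sqrt{41}$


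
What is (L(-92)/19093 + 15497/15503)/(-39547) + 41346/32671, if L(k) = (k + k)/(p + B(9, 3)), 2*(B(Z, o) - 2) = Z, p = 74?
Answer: 91563968320185861/72353943610751453 ≈ 1.2655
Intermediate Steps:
B(Z, o) = 2 + Z/2
L(k) = 4*k/161 (L(k) = (k + k)/(74 + (2 + (1/2)*9)) = (2*k)/(74 + (2 + 9/2)) = (2*k)/(74 + 13/2) = (2*k)/(161/2) = (2*k)*(2/161) = 4*k/161)
(L(-92)/19093 + 15497/15503)/(-39547) + 41346/32671 = (((4/161)*(-92))/19093 + 15497/15503)/(-39547) + 41346/32671 = (-16/7*1/19093 + 15497*(1/15503))*(-1/39547) + 41346*(1/32671) = (-16/133651 + 15497/15503)*(-1/39547) + 41346/32671 = (2070941499/2071991453)*(-1/39547) + 41346/32671 = -2070941499/81941045991791 + 41346/32671 = 91563968320185861/72353943610751453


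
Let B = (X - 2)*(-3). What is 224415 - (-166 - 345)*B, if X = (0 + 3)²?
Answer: 213684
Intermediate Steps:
X = 9 (X = 3² = 9)
B = -21 (B = (9 - 2)*(-3) = 7*(-3) = -21)
224415 - (-166 - 345)*B = 224415 - (-166 - 345)*(-21) = 224415 - (-511)*(-21) = 224415 - 1*10731 = 224415 - 10731 = 213684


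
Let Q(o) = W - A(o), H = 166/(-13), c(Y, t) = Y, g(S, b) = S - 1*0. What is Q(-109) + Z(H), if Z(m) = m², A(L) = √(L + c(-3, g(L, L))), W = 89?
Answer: 42597/169 - 4*I*√7 ≈ 252.05 - 10.583*I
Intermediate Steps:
g(S, b) = S (g(S, b) = S + 0 = S)
H = -166/13 (H = 166*(-1/13) = -166/13 ≈ -12.769)
A(L) = √(-3 + L) (A(L) = √(L - 3) = √(-3 + L))
Q(o) = 89 - √(-3 + o)
Q(-109) + Z(H) = (89 - √(-3 - 109)) + (-166/13)² = (89 - √(-112)) + 27556/169 = (89 - 4*I*√7) + 27556/169 = 42597/169 - 4*I*√7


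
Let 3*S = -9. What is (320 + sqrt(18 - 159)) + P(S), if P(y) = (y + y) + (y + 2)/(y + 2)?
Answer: 315 + I*sqrt(141) ≈ 315.0 + 11.874*I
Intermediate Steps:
S = -3 (S = (1/3)*(-9) = -3)
P(y) = 1 + 2*y (P(y) = 2*y + (2 + y)/(2 + y) = 2*y + 1 = 1 + 2*y)
(320 + sqrt(18 - 159)) + P(S) = (320 + sqrt(18 - 159)) + (1 + 2*(-3)) = (320 + sqrt(-141)) + (1 - 6) = (320 + I*sqrt(141)) - 5 = 315 + I*sqrt(141)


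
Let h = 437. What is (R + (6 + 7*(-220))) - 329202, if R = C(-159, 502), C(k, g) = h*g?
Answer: -111362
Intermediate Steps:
C(k, g) = 437*g
R = 219374 (R = 437*502 = 219374)
(R + (6 + 7*(-220))) - 329202 = (219374 + (6 + 7*(-220))) - 329202 = (219374 + (6 - 1540)) - 329202 = (219374 - 1534) - 329202 = 217840 - 329202 = -111362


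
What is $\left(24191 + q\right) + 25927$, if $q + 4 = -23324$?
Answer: $26790$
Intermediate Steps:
$q = -23328$ ($q = -4 - 23324 = -23328$)
$\left(24191 + q\right) + 25927 = \left(24191 - 23328\right) + 25927 = 863 + 25927 = 26790$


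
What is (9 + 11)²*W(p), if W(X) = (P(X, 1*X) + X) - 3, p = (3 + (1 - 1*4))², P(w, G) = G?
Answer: -1200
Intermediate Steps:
p = 0 (p = (3 + (1 - 4))² = (3 - 3)² = 0² = 0)
W(X) = -3 + 2*X (W(X) = (1*X + X) - 3 = (X + X) - 3 = 2*X - 3 = -3 + 2*X)
(9 + 11)²*W(p) = (9 + 11)²*(-3 + 2*0) = 20²*(-3 + 0) = 400*(-3) = -1200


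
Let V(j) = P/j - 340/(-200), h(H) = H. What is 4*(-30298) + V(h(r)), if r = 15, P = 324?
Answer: -1211687/10 ≈ -1.2117e+5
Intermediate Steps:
V(j) = 17/10 + 324/j (V(j) = 324/j - 340/(-200) = 324/j - 340*(-1/200) = 324/j + 17/10 = 17/10 + 324/j)
4*(-30298) + V(h(r)) = 4*(-30298) + (17/10 + 324/15) = -121192 + (17/10 + 324*(1/15)) = -121192 + (17/10 + 108/5) = -121192 + 233/10 = -1211687/10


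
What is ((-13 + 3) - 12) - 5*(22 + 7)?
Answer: -167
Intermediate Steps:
((-13 + 3) - 12) - 5*(22 + 7) = (-10 - 12) - 5*29 = -22 - 145 = -167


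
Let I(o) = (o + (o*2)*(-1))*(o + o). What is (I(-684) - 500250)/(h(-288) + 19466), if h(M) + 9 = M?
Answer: -1435962/19169 ≈ -74.911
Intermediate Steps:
h(M) = -9 + M
I(o) = -2*o² (I(o) = (o + (2*o)*(-1))*(2*o) = (o - 2*o)*(2*o) = (-o)*(2*o) = -2*o²)
(I(-684) - 500250)/(h(-288) + 19466) = (-2*(-684)² - 500250)/((-9 - 288) + 19466) = (-2*467856 - 500250)/(-297 + 19466) = (-935712 - 500250)/19169 = -1435962*1/19169 = -1435962/19169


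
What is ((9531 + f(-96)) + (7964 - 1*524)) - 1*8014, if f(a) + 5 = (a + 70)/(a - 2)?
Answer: 438661/49 ≈ 8952.3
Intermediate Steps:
f(a) = -5 + (70 + a)/(-2 + a) (f(a) = -5 + (a + 70)/(a - 2) = -5 + (70 + a)/(-2 + a))
((9531 + f(-96)) + (7964 - 1*524)) - 1*8014 = ((9531 + 4*(20 - 1*(-96))/(-2 - 96)) + (7964 - 1*524)) - 1*8014 = ((9531 + 4*(20 + 96)/(-98)) + (7964 - 524)) - 8014 = ((9531 + 4*(-1/98)*116) + 7440) - 8014 = ((9531 - 232/49) + 7440) - 8014 = (466787/49 + 7440) - 8014 = 831347/49 - 8014 = 438661/49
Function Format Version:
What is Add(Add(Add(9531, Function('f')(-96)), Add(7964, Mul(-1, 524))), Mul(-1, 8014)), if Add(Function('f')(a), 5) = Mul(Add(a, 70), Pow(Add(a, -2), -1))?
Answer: Rational(438661, 49) ≈ 8952.3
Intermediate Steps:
Function('f')(a) = Add(-5, Mul(Pow(Add(-2, a), -1), Add(70, a))) (Function('f')(a) = Add(-5, Mul(Add(a, 70), Pow(Add(a, -2), -1))) = Add(-5, Mul(Add(70, a), Pow(Add(-2, a), -1))) = Add(-5, Mul(Pow(Add(-2, a), -1), Add(70, a))))
Add(Add(Add(9531, Function('f')(-96)), Add(7964, Mul(-1, 524))), Mul(-1, 8014)) = Add(Add(Add(9531, Mul(4, Pow(Add(-2, -96), -1), Add(20, Mul(-1, -96)))), Add(7964, Mul(-1, 524))), Mul(-1, 8014)) = Add(Add(Add(9531, Mul(4, Pow(-98, -1), Add(20, 96))), Add(7964, -524)), -8014) = Add(Add(Add(9531, Mul(4, Rational(-1, 98), 116)), 7440), -8014) = Add(Add(Add(9531, Rational(-232, 49)), 7440), -8014) = Add(Add(Rational(466787, 49), 7440), -8014) = Add(Rational(831347, 49), -8014) = Rational(438661, 49)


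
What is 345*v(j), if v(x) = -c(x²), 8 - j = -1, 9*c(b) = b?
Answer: -3105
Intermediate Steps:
c(b) = b/9
j = 9 (j = 8 - 1*(-1) = 8 + 1 = 9)
v(x) = -x²/9
345*v(j) = 345*(-⅑*9²) = 345*(-⅑*81) = 345*(-9) = -3105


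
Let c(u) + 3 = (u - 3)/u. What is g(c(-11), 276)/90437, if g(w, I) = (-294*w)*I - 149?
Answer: 1540097/994807 ≈ 1.5481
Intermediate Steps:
c(u) = -3 + (-3 + u)/u (c(u) = -3 + (u - 3)/u = -3 + (-3 + u)/u)
g(w, I) = -149 - 294*I*w (g(w, I) = -294*I*w - 149 = -149 - 294*I*w)
g(c(-11), 276)/90437 = (-149 - 294*276*(-2 - 3/(-11)))/90437 = (-149 - 294*276*(-2 - 3*(-1/11)))*(1/90437) = (-149 - 294*276*(-2 + 3/11))*(1/90437) = (-149 - 294*276*(-19/11))*(1/90437) = (-149 + 1541736/11)*(1/90437) = (1540097/11)*(1/90437) = 1540097/994807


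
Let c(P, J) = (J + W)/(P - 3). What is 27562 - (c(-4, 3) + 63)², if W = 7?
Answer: 1164777/49 ≈ 23771.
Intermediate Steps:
c(P, J) = (7 + J)/(-3 + P) (c(P, J) = (J + 7)/(P - 3) = (7 + J)/(-3 + P))
27562 - (c(-4, 3) + 63)² = 27562 - ((7 + 3)/(-3 - 4) + 63)² = 27562 - (10/(-7) + 63)² = 27562 - (-⅐*10 + 63)² = 27562 - (-10/7 + 63)² = 27562 - (431/7)² = 27562 - 1*185761/49 = 27562 - 185761/49 = 1164777/49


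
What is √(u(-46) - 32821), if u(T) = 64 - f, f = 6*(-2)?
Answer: I*√32745 ≈ 180.96*I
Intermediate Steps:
f = -12
u(T) = 76 (u(T) = 64 - 1*(-12) = 64 + 12 = 76)
√(u(-46) - 32821) = √(76 - 32821) = √(-32745) = I*√32745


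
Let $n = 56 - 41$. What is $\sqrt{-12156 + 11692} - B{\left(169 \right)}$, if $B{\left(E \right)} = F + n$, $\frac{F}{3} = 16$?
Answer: $-63 + 4 i \sqrt{29} \approx -63.0 + 21.541 i$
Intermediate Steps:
$F = 48$ ($F = 3 \cdot 16 = 48$)
$n = 15$ ($n = 56 - 41 = 15$)
$B{\left(E \right)} = 63$ ($B{\left(E \right)} = 48 + 15 = 63$)
$\sqrt{-12156 + 11692} - B{\left(169 \right)} = \sqrt{-12156 + 11692} - 63 = \sqrt{-464} - 63 = 4 i \sqrt{29} - 63 = -63 + 4 i \sqrt{29}$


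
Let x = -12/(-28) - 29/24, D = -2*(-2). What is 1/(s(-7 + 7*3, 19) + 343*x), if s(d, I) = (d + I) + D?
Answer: -24/5531 ≈ -0.0043392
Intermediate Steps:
D = 4
x = -131/168 (x = -12*(-1/28) - 29*1/24 = 3/7 - 29/24 = -131/168 ≈ -0.77976)
s(d, I) = 4 + I + d (s(d, I) = (d + I) + 4 = (I + d) + 4 = 4 + I + d)
1/(s(-7 + 7*3, 19) + 343*x) = 1/((4 + 19 + (-7 + 7*3)) + 343*(-131/168)) = 1/((4 + 19 + (-7 + 21)) - 6419/24) = 1/((4 + 19 + 14) - 6419/24) = 1/(37 - 6419/24) = 1/(-5531/24) = -24/5531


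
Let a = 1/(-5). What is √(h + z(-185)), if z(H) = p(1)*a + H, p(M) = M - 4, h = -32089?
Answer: 19*I*√2235/5 ≈ 179.65*I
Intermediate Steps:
a = -⅕ ≈ -0.20000
p(M) = -4 + M
z(H) = ⅗ + H (z(H) = (-4 + 1)*(-⅕) + H = -3*(-⅕) + H = ⅗ + H)
√(h + z(-185)) = √(-32089 + (⅗ - 185)) = √(-32089 - 922/5) = √(-161367/5) = 19*I*√2235/5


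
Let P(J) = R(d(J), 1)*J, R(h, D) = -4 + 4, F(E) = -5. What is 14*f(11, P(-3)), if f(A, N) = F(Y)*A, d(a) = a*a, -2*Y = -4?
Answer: -770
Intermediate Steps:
Y = 2 (Y = -1/2*(-4) = 2)
d(a) = a**2
R(h, D) = 0
P(J) = 0 (P(J) = 0*J = 0)
f(A, N) = -5*A
14*f(11, P(-3)) = 14*(-5*11) = 14*(-55) = -770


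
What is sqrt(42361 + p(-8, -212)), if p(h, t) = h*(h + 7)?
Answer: sqrt(42369) ≈ 205.84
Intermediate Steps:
p(h, t) = h*(7 + h)
sqrt(42361 + p(-8, -212)) = sqrt(42361 - 8*(7 - 8)) = sqrt(42361 - 8*(-1)) = sqrt(42361 + 8) = sqrt(42369)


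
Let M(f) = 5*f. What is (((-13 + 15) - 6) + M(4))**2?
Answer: 256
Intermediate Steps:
(((-13 + 15) - 6) + M(4))**2 = (((-13 + 15) - 6) + 5*4)**2 = ((2 - 6) + 20)**2 = (-4 + 20)**2 = 16**2 = 256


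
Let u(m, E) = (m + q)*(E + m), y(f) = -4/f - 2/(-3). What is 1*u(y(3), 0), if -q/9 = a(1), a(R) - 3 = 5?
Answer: 436/9 ≈ 48.444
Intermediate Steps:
a(R) = 8 (a(R) = 3 + 5 = 8)
q = -72 (q = -9*8 = -72)
y(f) = ⅔ - 4/f (y(f) = -4/f - 2*(-⅓) = -4/f + ⅔ = ⅔ - 4/f)
u(m, E) = (-72 + m)*(E + m) (u(m, E) = (m - 72)*(E + m) = (-72 + m)*(E + m))
1*u(y(3), 0) = 1*((⅔ - 4/3)² - 72*0 - 72*(⅔ - 4/3) + 0*(⅔ - 4/3)) = 1*((⅔ - 4*⅓)² + 0 - 72*(⅔ - 4*⅓) + 0*(⅔ - 4*⅓)) = 1*((⅔ - 4/3)² + 0 - 72*(⅔ - 4/3) + 0*(⅔ - 4/3)) = 1*((-⅔)² + 0 - 72*(-⅔) + 0*(-⅔)) = 1*(4/9 + 0 + 48 + 0) = 1*(436/9) = 436/9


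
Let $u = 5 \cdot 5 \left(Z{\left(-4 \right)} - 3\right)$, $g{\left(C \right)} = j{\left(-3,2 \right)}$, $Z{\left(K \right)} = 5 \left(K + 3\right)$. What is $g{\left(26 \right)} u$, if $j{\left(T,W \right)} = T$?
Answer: $600$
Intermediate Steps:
$Z{\left(K \right)} = 15 + 5 K$ ($Z{\left(K \right)} = 5 \left(3 + K\right) = 15 + 5 K$)
$g{\left(C \right)} = -3$
$u = -200$ ($u = 5 \cdot 5 \left(\left(15 + 5 \left(-4\right)\right) - 3\right) = 25 \left(\left(15 - 20\right) - 3\right) = 25 \left(-5 - 3\right) = 25 \left(-8\right) = -200$)
$g{\left(26 \right)} u = \left(-3\right) \left(-200\right) = 600$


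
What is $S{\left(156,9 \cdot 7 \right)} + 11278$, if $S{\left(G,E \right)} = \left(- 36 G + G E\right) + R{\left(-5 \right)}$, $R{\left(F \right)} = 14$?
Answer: $15504$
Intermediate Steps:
$S{\left(G,E \right)} = 14 - 36 G + E G$ ($S{\left(G,E \right)} = \left(- 36 G + G E\right) + 14 = \left(- 36 G + E G\right) + 14 = 14 - 36 G + E G$)
$S{\left(156,9 \cdot 7 \right)} + 11278 = \left(14 - 5616 + 9 \cdot 7 \cdot 156\right) + 11278 = \left(14 - 5616 + 63 \cdot 156\right) + 11278 = \left(14 - 5616 + 9828\right) + 11278 = 4226 + 11278 = 15504$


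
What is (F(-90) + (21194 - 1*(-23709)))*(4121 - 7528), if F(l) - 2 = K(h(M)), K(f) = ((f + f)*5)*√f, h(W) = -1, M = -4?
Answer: -152991335 + 34070*I ≈ -1.5299e+8 + 34070.0*I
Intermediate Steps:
K(f) = 10*f^(3/2) (K(f) = ((2*f)*5)*√f = (10*f)*√f = 10*f^(3/2))
F(l) = 2 - 10*I (F(l) = 2 + 10*(-1)^(3/2) = 2 + 10*(-I) = 2 - 10*I)
(F(-90) + (21194 - 1*(-23709)))*(4121 - 7528) = ((2 - 10*I) + (21194 - 1*(-23709)))*(4121 - 7528) = ((2 - 10*I) + (21194 + 23709))*(-3407) = ((2 - 10*I) + 44903)*(-3407) = (44905 - 10*I)*(-3407) = -152991335 + 34070*I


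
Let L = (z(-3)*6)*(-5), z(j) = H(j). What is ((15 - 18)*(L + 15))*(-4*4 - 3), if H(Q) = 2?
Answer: -2565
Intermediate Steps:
z(j) = 2
L = -60 (L = (2*6)*(-5) = 12*(-5) = -60)
((15 - 18)*(L + 15))*(-4*4 - 3) = ((15 - 18)*(-60 + 15))*(-4*4 - 3) = (-3*(-45))*(-16 - 3) = 135*(-19) = -2565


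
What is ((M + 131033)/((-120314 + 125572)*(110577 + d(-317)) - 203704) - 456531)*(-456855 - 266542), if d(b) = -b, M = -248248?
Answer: 192496951608945616391/582876948 ≈ 3.3025e+11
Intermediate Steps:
((M + 131033)/((-120314 + 125572)*(110577 + d(-317)) - 203704) - 456531)*(-456855 - 266542) = ((-248248 + 131033)/((-120314 + 125572)*(110577 - 1*(-317)) - 203704) - 456531)*(-456855 - 266542) = (-117215/(5258*(110577 + 317) - 203704) - 456531)*(-723397) = (-117215/(5258*110894 - 203704) - 456531)*(-723397) = (-117215/(583080652 - 203704) - 456531)*(-723397) = (-117215/582876948 - 456531)*(-723397) = -266101396064603/582876948*(-723397) = 192496951608945616391/582876948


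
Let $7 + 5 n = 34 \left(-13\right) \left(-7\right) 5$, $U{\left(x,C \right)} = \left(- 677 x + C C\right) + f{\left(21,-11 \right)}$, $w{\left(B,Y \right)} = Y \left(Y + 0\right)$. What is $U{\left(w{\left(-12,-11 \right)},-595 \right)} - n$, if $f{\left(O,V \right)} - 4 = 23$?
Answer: $\frac{1345212}{5} \approx 2.6904 \cdot 10^{5}$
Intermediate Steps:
$f{\left(O,V \right)} = 27$ ($f{\left(O,V \right)} = 4 + 23 = 27$)
$w{\left(B,Y \right)} = Y^{2}$ ($w{\left(B,Y \right)} = Y Y = Y^{2}$)
$U{\left(x,C \right)} = 27 + C^{2} - 677 x$ ($U{\left(x,C \right)} = \left(- 677 x + C C\right) + 27 = \left(- 677 x + C^{2}\right) + 27 = \left(C^{2} - 677 x\right) + 27 = 27 + C^{2} - 677 x$)
$n = \frac{15463}{5}$ ($n = - \frac{7}{5} + \frac{34 \left(-13\right) \left(-7\right) 5}{5} = - \frac{7}{5} + \frac{\left(-442\right) \left(-7\right) 5}{5} = - \frac{7}{5} + \frac{3094 \cdot 5}{5} = - \frac{7}{5} + \frac{1}{5} \cdot 15470 = - \frac{7}{5} + 3094 = \frac{15463}{5} \approx 3092.6$)
$U{\left(w{\left(-12,-11 \right)},-595 \right)} - n = \left(27 + \left(-595\right)^{2} - 677 \left(-11\right)^{2}\right) - \frac{15463}{5} = \left(27 + 354025 - 81917\right) - \frac{15463}{5} = 272135 - \frac{15463}{5} = \frac{1345212}{5}$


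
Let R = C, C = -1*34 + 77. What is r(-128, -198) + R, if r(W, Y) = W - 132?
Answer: -217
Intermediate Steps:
C = 43 (C = -34 + 77 = 43)
r(W, Y) = -132 + W
R = 43
r(-128, -198) + R = (-132 - 128) + 43 = -260 + 43 = -217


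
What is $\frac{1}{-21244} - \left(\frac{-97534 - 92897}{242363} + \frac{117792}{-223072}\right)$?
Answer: $\frac{47152187651303}{35892002976412} \approx 1.3137$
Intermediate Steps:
$\frac{1}{-21244} - \left(\frac{-97534 - 92897}{242363} + \frac{117792}{-223072}\right) = - \frac{1}{21244} - \left(\left(-97534 - 92897\right) \frac{1}{242363} + 117792 \left(- \frac{1}{223072}\right)\right) = - \frac{1}{21244} - \left(\left(-190431\right) \frac{1}{242363} - \frac{3681}{6971}\right) = - \frac{1}{21244} - \left(- \frac{190431}{242363} - \frac{3681}{6971}\right) = - \frac{1}{21244} - - \frac{2219632704}{1689512473} = - \frac{1}{21244} + \frac{2219632704}{1689512473} = \frac{47152187651303}{35892002976412}$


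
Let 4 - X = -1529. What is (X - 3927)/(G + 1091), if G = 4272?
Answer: -2394/5363 ≈ -0.44639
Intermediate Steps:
X = 1533 (X = 4 - 1*(-1529) = 4 + 1529 = 1533)
(X - 3927)/(G + 1091) = (1533 - 3927)/(4272 + 1091) = -2394/5363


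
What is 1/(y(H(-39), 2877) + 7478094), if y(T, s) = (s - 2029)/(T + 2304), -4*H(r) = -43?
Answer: 9259/69239675738 ≈ 1.3372e-7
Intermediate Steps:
H(r) = 43/4 (H(r) = -1/4*(-43) = 43/4)
y(T, s) = (-2029 + s)/(2304 + T)
1/(y(H(-39), 2877) + 7478094) = 1/((-2029 + 2877)/(2304 + 43/4) + 7478094) = 1/(848/(9259/4) + 7478094) = 1/((4/9259)*848 + 7478094) = 1/(3392/9259 + 7478094) = 1/(69239675738/9259) = 9259/69239675738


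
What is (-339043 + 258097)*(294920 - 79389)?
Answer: -17446372326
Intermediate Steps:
(-339043 + 258097)*(294920 - 79389) = -80946*215531 = -17446372326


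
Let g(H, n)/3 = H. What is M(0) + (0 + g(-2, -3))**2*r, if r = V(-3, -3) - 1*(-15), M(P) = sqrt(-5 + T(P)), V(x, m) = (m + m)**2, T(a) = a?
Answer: 1836 + I*sqrt(5) ≈ 1836.0 + 2.2361*I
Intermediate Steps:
g(H, n) = 3*H
V(x, m) = 4*m**2 (V(x, m) = (2*m)**2 = 4*m**2)
M(P) = sqrt(-5 + P)
r = 51 (r = 4*(-3)**2 - 1*(-15) = 4*9 + 15 = 36 + 15 = 51)
M(0) + (0 + g(-2, -3))**2*r = sqrt(-5 + 0) + (0 + 3*(-2))**2*51 = sqrt(-5) + (0 - 6)**2*51 = I*sqrt(5) + (-6)**2*51 = I*sqrt(5) + 36*51 = I*sqrt(5) + 1836 = 1836 + I*sqrt(5)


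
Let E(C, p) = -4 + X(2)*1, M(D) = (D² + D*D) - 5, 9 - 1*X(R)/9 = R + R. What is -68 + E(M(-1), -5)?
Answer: -27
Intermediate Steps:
X(R) = 81 - 18*R (X(R) = 81 - 9*(R + R) = 81 - 18*R)
M(D) = -5 + 2*D² (M(D) = (D² + D²) - 5 = 2*D² - 5 = -5 + 2*D²)
E(C, p) = 41 (E(C, p) = -4 + (81 - 18*2)*1 = -4 + (81 - 36)*1 = -4 + 45*1 = -4 + 45 = 41)
-68 + E(M(-1), -5) = -68 + 41 = -27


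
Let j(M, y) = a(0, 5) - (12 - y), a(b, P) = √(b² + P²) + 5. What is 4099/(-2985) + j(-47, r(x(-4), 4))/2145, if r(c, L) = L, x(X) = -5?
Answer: -195253/142285 ≈ -1.3723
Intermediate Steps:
a(b, P) = 5 + √(P² + b²) (a(b, P) = √(P² + b²) + 5 = 5 + √(P² + b²))
j(M, y) = -2 + y (j(M, y) = (5 + √(5² + 0²)) - (12 - y) = (5 + √(25 + 0)) + (-12 + y) = (5 + √25) + (-12 + y) = (5 + 5) + (-12 + y) = 10 + (-12 + y) = -2 + y)
4099/(-2985) + j(-47, r(x(-4), 4))/2145 = 4099/(-2985) + (-2 + 4)/2145 = 4099*(-1/2985) + 2*(1/2145) = -4099/2985 + 2/2145 = -195253/142285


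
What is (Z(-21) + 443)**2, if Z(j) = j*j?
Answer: 781456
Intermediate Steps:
Z(j) = j**2
(Z(-21) + 443)**2 = ((-21)**2 + 443)**2 = (441 + 443)**2 = 884**2 = 781456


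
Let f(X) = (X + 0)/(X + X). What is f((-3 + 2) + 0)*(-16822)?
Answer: -8411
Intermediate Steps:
f(X) = ½ (f(X) = X/((2*X)) = X*(1/(2*X)) = ½)
f((-3 + 2) + 0)*(-16822) = (½)*(-16822) = -8411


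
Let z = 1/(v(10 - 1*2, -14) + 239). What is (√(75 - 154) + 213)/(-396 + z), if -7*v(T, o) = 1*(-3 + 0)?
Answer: -356988/663689 - 1676*I*√79/663689 ≈ -0.53788 - 0.022445*I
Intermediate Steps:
v(T, o) = 3/7 (v(T, o) = -(-3 + 0)/7 = -(-3)/7 = -⅐*(-3) = 3/7)
z = 7/1676 (z = 1/(3/7 + 239) = 1/(1676/7) = 7/1676 ≈ 0.0041766)
(√(75 - 154) + 213)/(-396 + z) = (√(75 - 154) + 213)/(-396 + 7/1676) = (√(-79) + 213)/(-663689/1676) = (I*√79 + 213)*(-1676/663689) = (213 + I*√79)*(-1676/663689) = -356988/663689 - 1676*I*√79/663689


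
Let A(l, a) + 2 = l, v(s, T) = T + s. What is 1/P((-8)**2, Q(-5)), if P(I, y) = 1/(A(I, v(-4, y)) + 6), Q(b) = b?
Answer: 68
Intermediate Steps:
A(l, a) = -2 + l
P(I, y) = 1/(4 + I) (P(I, y) = 1/((-2 + I) + 6) = 1/(4 + I))
1/P((-8)**2, Q(-5)) = 1/(1/(4 + (-8)**2)) = 1/(1/(4 + 64)) = 1/(1/68) = 68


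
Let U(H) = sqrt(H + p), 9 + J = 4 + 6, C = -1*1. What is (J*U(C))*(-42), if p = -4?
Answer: -42*I*sqrt(5) ≈ -93.915*I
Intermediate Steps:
C = -1
J = 1 (J = -9 + (4 + 6) = -9 + 10 = 1)
U(H) = sqrt(-4 + H) (U(H) = sqrt(H - 4) = sqrt(-4 + H))
(J*U(C))*(-42) = (1*sqrt(-4 - 1))*(-42) = (1*sqrt(-5))*(-42) = (1*(I*sqrt(5)))*(-42) = (I*sqrt(5))*(-42) = -42*I*sqrt(5)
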